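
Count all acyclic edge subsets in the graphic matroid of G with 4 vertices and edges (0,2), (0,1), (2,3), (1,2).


An independent set in a graphic matroid is an acyclic edge subset.
G has 4 vertices and 4 edges.
Enumerate all 2^4 = 16 subsets, checking for acyclicity.
Total independent sets = 14.

14


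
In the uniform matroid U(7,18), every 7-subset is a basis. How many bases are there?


Bases of U(7,18) are all 7-element subsets of the 18-element ground set.
Number of bases = C(18,7).
C(18,7) = 18! / (7! * 11!) = 31824.

31824


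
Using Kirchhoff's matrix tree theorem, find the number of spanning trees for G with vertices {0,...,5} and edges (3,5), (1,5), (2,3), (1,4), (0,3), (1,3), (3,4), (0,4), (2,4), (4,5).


By Kirchhoff's matrix tree theorem, the number of spanning trees equals
the determinant of any cofactor of the Laplacian matrix L.
G has 6 vertices and 10 edges.
Computing the (5 x 5) cofactor determinant gives 96.

96


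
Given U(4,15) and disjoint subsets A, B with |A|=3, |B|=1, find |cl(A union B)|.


|A union B| = 3 + 1 = 4 (disjoint).
In U(4,15), cl(S) = S if |S| < 4, else cl(S) = E.
Since 4 >= 4, cl(A union B) = E.
|cl(A union B)| = 15.

15


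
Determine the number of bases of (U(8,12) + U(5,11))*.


(M1+M2)* = M1* + M2*.
M1* = U(4,12), bases: C(12,4) = 495.
M2* = U(6,11), bases: C(11,6) = 462.
|B(M*)| = 495 * 462 = 228690.

228690


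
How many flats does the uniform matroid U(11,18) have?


Flats of U(11,18): every subset of size < 11 is a flat, plus E itself.
Count = (18 choose 0) + (18 choose 1) + (18 choose 2) + (18 choose 3) + (18 choose 4) + (18 choose 5) + (18 choose 6) + (18 choose 7) + (18 choose 8) + (18 choose 9) + (18 choose 10) + 1
     = 1 + 18 + 153 + 816 + 3060 + 8568 + 18564 + 31824 + 43758 + 48620 + 43758 + 1
     = 199141.

199141


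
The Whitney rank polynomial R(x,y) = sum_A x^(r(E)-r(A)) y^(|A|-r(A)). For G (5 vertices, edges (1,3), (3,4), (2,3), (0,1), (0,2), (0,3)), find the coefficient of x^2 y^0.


R(x,y) = sum over A in 2^E of x^(r(E)-r(A)) * y^(|A|-r(A)).
G has 5 vertices, 6 edges. r(E) = 4.
Enumerate all 2^6 = 64 subsets.
Count subsets with r(E)-r(A)=2 and |A|-r(A)=0: 15.

15


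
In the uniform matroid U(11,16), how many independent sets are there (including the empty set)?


Independent sets of U(11,16) are all subsets of size <= 11.
Count = (16 choose 0) + (16 choose 1) + (16 choose 2) + (16 choose 3) + (16 choose 4) + (16 choose 5) + (16 choose 6) + (16 choose 7) + (16 choose 8) + (16 choose 9) + (16 choose 10) + (16 choose 11)
     = 1 + 16 + 120 + 560 + 1820 + 4368 + 8008 + 11440 + 12870 + 11440 + 8008 + 4368
     = 63019.

63019


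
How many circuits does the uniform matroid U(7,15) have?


In U(7,15), circuits are the (8)-element subsets.
Any set of 8 elements is dependent, and removing any one element gives
an independent set of size 7, so it is a minimal dependent set.
Number of circuits = C(15,8) = 6435.

6435


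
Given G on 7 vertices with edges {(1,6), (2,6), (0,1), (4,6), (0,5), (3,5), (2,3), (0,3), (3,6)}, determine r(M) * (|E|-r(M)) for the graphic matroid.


r(M) = |V| - c = 7 - 1 = 6.
nullity = |E| - r(M) = 9 - 6 = 3.
Product = 6 * 3 = 18.

18


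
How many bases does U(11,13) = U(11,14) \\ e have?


Deleting e from U(11,14) gives U(11,13) since n > r.
Bases of U(11,13) = (13 choose 11) = 78.

78


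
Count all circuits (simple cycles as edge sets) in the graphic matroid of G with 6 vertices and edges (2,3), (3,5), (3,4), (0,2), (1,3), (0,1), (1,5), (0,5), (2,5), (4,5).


A circuit in a graphic matroid = edge set of a simple cycle.
G has 6 vertices and 10 edges.
Enumerating all minimal edge subsets forming cycles...
Total circuits found: 20.

20


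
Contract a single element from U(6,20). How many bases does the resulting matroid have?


Contracting e from U(6,20) gives U(5,19).
Bases of U(5,19) = C(19,5) = 19! / (5! * 14!) = 11628.

11628


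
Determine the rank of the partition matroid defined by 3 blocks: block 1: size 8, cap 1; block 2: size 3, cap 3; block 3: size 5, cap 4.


Rank of a partition matroid = sum of min(|Si|, ci) for each block.
= min(8,1) + min(3,3) + min(5,4)
= 1 + 3 + 4
= 8.

8


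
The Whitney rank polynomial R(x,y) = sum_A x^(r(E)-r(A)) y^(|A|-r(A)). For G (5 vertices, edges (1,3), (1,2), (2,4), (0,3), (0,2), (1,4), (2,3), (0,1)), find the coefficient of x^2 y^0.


R(x,y) = sum over A in 2^E of x^(r(E)-r(A)) * y^(|A|-r(A)).
G has 5 vertices, 8 edges. r(E) = 4.
Enumerate all 2^8 = 256 subsets.
Count subsets with r(E)-r(A)=2 and |A|-r(A)=0: 28.

28


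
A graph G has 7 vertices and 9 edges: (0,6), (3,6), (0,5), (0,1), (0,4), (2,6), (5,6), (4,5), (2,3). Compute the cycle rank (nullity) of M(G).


Cycle rank (nullity) = |E| - r(M) = |E| - (|V| - c).
|E| = 9, |V| = 7, c = 1.
Nullity = 9 - (7 - 1) = 9 - 6 = 3.

3


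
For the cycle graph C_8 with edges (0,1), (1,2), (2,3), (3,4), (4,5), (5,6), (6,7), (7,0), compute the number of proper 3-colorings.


P(C_8, k) = (k-1)^8 + (-1)^8*(k-1).
P(3) = (2)^8 + 2
= 256 + 2 = 258.

258


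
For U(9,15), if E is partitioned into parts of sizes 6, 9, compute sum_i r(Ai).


r(Ai) = min(|Ai|, 9) for each part.
Sum = min(6,9) + min(9,9)
    = 6 + 9
    = 15.

15


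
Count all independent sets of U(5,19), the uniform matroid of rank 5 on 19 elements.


Independent sets of U(5,19) are all subsets of size <= 5.
Count = (19 choose 0) + (19 choose 1) + (19 choose 2) + (19 choose 3) + (19 choose 4) + (19 choose 5)
     = 1 + 19 + 171 + 969 + 3876 + 11628
     = 16664.

16664


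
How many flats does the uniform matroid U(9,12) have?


Flats of U(9,12): every subset of size < 9 is a flat, plus E itself.
Count = (12 choose 0) + (12 choose 1) + (12 choose 2) + (12 choose 3) + (12 choose 4) + (12 choose 5) + (12 choose 6) + (12 choose 7) + (12 choose 8) + 1
     = 1 + 12 + 66 + 220 + 495 + 792 + 924 + 792 + 495 + 1
     = 3798.

3798


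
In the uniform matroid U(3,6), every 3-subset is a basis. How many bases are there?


Bases of U(3,6) are all 3-element subsets of the 6-element ground set.
Number of bases = C(6,3).
(6 choose 3) = 20.

20


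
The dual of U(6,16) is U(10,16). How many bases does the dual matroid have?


The dual of U(r,n) is U(n-r, n) = U(10,16).
Bases of U(10,16) are all (10)-element subsets.
|B(M*)| = (16 choose 10) = 8008.

8008


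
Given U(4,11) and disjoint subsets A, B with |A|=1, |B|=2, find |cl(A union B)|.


|A union B| = 1 + 2 = 3 (disjoint).
In U(4,11), cl(S) = S if |S| < 4, else cl(S) = E.
Since 3 < 4, cl(A union B) = A union B.
|cl(A union B)| = 3.

3


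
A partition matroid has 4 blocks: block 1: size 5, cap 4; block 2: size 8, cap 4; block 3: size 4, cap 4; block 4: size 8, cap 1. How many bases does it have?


A basis picks exactly ci elements from block i.
Number of bases = product of C(|Si|, ci).
= C(5,4) * C(8,4) * C(4,4) * C(8,1)
= 5 * 70 * 1 * 8
= 2800.

2800


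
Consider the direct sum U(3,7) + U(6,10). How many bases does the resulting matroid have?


Bases of a direct sum M1 + M2: |B| = |B(M1)| * |B(M2)|.
|B(U(3,7))| = C(7,3) = 35.
|B(U(6,10))| = C(10,6) = 210.
Total bases = 35 * 210 = 7350.

7350


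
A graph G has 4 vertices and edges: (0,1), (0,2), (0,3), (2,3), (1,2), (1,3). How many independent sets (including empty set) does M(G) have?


An independent set in a graphic matroid is an acyclic edge subset.
G has 4 vertices and 6 edges.
Enumerate all 2^6 = 64 subsets, checking for acyclicity.
Total independent sets = 38.

38


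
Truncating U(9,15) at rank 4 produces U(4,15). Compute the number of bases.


Truncating U(9,15) to rank 4 gives U(4,15).
Bases of U(4,15) are all 4-element subsets of 15 elements.
Number of bases = (15 choose 4) = 1365.

1365


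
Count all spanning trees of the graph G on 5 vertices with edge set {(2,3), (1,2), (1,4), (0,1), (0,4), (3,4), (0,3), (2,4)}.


By Kirchhoff's matrix tree theorem, the number of spanning trees equals
the determinant of any cofactor of the Laplacian matrix L.
G has 5 vertices and 8 edges.
Computing the (4 x 4) cofactor determinant gives 45.

45


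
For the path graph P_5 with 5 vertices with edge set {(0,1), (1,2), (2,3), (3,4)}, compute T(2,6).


A path on 5 vertices is a tree with 4 edges.
T(x,y) = x^(4) for any tree.
T(2,6) = 2^4 = 16.

16


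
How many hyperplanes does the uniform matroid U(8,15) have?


Hyperplanes of U(8,15) are flats of rank 7.
In a uniform matroid, these are exactly the (7)-element subsets.
Count = C(15,7) = 6435.

6435


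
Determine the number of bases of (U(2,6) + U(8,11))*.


(M1+M2)* = M1* + M2*.
M1* = U(4,6), bases: C(6,4) = 15.
M2* = U(3,11), bases: C(11,3) = 165.
|B(M*)| = 15 * 165 = 2475.

2475


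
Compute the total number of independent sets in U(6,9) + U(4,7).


For a direct sum, |I(M1+M2)| = |I(M1)| * |I(M2)|.
|I(U(6,9))| = sum C(9,k) for k=0..6 = 466.
|I(U(4,7))| = sum C(7,k) for k=0..4 = 99.
Total = 466 * 99 = 46134.

46134


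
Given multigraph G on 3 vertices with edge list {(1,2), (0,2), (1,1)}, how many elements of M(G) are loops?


In a graphic matroid, a loop is a self-loop edge (u,u) with rank 0.
Examining all 3 edges for self-loops...
Self-loops found: (1,1)
Number of loops = 1.

1


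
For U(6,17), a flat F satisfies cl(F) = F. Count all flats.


Flats of U(6,17): every subset of size < 6 is a flat, plus E itself.
Count = (17 choose 0) + (17 choose 1) + (17 choose 2) + (17 choose 3) + (17 choose 4) + (17 choose 5) + 1
     = 1 + 17 + 136 + 680 + 2380 + 6188 + 1
     = 9403.

9403


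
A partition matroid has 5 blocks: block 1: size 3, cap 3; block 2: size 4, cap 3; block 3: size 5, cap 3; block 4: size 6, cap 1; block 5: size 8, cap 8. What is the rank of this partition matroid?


Rank of a partition matroid = sum of min(|Si|, ci) for each block.
= min(3,3) + min(4,3) + min(5,3) + min(6,1) + min(8,8)
= 3 + 3 + 3 + 1 + 8
= 18.

18


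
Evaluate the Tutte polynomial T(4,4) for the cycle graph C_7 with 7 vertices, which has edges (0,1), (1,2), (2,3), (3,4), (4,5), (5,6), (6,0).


T(C_7; x,y) = x + x^2 + ... + x^(6) + y.
T(4,4) = 4^1 + 4^2 + 4^3 + 4^4 + 4^5 + 4^6 + 4
= 4 + 16 + 64 + 256 + 1024 + 4096 + 4
= 5464.

5464


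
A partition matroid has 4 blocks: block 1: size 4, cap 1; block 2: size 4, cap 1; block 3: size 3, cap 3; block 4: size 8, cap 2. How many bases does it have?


A basis picks exactly ci elements from block i.
Number of bases = product of C(|Si|, ci).
= C(4,1) * C(4,1) * C(3,3) * C(8,2)
= 4 * 4 * 1 * 28
= 448.

448


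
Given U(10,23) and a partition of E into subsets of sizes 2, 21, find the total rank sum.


r(Ai) = min(|Ai|, 10) for each part.
Sum = min(2,10) + min(21,10)
    = 2 + 10
    = 12.

12


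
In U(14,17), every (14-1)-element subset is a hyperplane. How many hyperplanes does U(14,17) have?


Hyperplanes of U(14,17) are flats of rank 13.
In a uniform matroid, these are exactly the (13)-element subsets.
Count = C(17,13) = 17! / (13! * 4!) = 2380.

2380


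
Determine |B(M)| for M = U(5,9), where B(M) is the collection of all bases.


Bases of U(5,9) are all 5-element subsets of the 9-element ground set.
Number of bases = C(9,5).
C(9,5) = 126.

126


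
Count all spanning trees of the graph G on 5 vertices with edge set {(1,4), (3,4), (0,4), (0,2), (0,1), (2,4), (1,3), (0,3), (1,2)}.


By Kirchhoff's matrix tree theorem, the number of spanning trees equals
the determinant of any cofactor of the Laplacian matrix L.
G has 5 vertices and 9 edges.
Computing the (4 x 4) cofactor determinant gives 75.

75


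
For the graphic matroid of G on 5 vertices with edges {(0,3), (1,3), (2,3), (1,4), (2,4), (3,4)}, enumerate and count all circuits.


A circuit in a graphic matroid = edge set of a simple cycle.
G has 5 vertices and 6 edges.
Enumerating all minimal edge subsets forming cycles...
Total circuits found: 3.

3


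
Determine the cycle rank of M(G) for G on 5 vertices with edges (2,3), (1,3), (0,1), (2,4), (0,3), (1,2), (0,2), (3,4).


Cycle rank (nullity) = |E| - r(M) = |E| - (|V| - c).
|E| = 8, |V| = 5, c = 1.
Nullity = 8 - (5 - 1) = 8 - 4 = 4.

4


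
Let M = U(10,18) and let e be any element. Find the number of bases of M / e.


Contracting e from U(10,18) gives U(9,17).
Bases of U(9,17) = (17 choose 9) = 24310.

24310


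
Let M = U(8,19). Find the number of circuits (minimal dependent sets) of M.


In U(8,19), circuits are the (9)-element subsets.
Any set of 9 elements is dependent, and removing any one element gives
an independent set of size 8, so it is a minimal dependent set.
Number of circuits = C(19,9) = 19! / (9! * 10!) = 92378.

92378


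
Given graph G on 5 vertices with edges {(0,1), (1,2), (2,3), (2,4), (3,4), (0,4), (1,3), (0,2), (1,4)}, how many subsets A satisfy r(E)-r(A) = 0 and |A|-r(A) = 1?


R(x,y) = sum over A in 2^E of x^(r(E)-r(A)) * y^(|A|-r(A)).
G has 5 vertices, 9 edges. r(E) = 4.
Enumerate all 2^9 = 512 subsets.
Count subsets with r(E)-r(A)=0 and |A|-r(A)=1: 111.

111


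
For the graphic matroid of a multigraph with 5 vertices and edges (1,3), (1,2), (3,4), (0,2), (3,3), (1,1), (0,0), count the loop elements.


In a graphic matroid, a loop is a self-loop edge (u,u) with rank 0.
Examining all 7 edges for self-loops...
Self-loops found: (3,3), (1,1), (0,0)
Number of loops = 3.

3


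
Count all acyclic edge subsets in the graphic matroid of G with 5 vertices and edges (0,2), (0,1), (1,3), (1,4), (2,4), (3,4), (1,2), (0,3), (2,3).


An independent set in a graphic matroid is an acyclic edge subset.
G has 5 vertices and 9 edges.
Enumerate all 2^9 = 512 subsets, checking for acyclicity.
Total independent sets = 198.

198


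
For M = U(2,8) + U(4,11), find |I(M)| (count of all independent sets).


For a direct sum, |I(M1+M2)| = |I(M1)| * |I(M2)|.
|I(U(2,8))| = sum C(8,k) for k=0..2 = 37.
|I(U(4,11))| = sum C(11,k) for k=0..4 = 562.
Total = 37 * 562 = 20794.

20794


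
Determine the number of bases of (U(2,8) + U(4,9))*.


(M1+M2)* = M1* + M2*.
M1* = U(6,8), bases: C(8,6) = 28.
M2* = U(5,9), bases: C(9,5) = 126.
|B(M*)| = 28 * 126 = 3528.

3528


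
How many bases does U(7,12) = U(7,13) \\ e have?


Deleting e from U(7,13) gives U(7,12) since n > r.
Bases of U(7,12) = C(12,7) = 12! / (7! * 5!) = 792.

792


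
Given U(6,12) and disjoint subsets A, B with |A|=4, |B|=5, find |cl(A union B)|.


|A union B| = 4 + 5 = 9 (disjoint).
In U(6,12), cl(S) = S if |S| < 6, else cl(S) = E.
Since 9 >= 6, cl(A union B) = E.
|cl(A union B)| = 12.

12


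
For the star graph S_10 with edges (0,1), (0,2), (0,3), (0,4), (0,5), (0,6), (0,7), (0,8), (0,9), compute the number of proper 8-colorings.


P(tree, k) = k * (k-1)^(9) for any tree on 10 vertices.
P(8) = 8 * 7^9 = 8 * 40353607 = 322828856.

322828856


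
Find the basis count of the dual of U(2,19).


The dual of U(r,n) is U(n-r, n) = U(17,19).
Bases of U(17,19) are all (17)-element subsets.
|B(M*)| = (19 choose 17) = 171.

171


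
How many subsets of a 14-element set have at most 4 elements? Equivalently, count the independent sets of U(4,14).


Independent sets of U(4,14) are all subsets of size <= 4.
Count = (14 choose 0) + (14 choose 1) + (14 choose 2) + (14 choose 3) + (14 choose 4)
     = 1 + 14 + 91 + 364 + 1001
     = 1471.

1471


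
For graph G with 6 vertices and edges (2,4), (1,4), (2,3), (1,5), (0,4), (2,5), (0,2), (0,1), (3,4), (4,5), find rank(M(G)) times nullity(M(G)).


r(M) = |V| - c = 6 - 1 = 5.
nullity = |E| - r(M) = 10 - 5 = 5.
Product = 5 * 5 = 25.

25


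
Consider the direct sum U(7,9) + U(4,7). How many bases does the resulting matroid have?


Bases of a direct sum M1 + M2: |B| = |B(M1)| * |B(M2)|.
|B(U(7,9))| = C(9,7) = 36.
|B(U(4,7))| = C(7,4) = 35.
Total bases = 36 * 35 = 1260.

1260


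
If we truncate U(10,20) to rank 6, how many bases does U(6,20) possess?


Truncating U(10,20) to rank 6 gives U(6,20).
Bases of U(6,20) are all 6-element subsets of 20 elements.
Number of bases = C(20,6) = 38760.

38760


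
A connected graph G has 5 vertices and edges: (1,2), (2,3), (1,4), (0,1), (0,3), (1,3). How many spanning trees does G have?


By Kirchhoff's matrix tree theorem, the number of spanning trees equals
the determinant of any cofactor of the Laplacian matrix L.
G has 5 vertices and 6 edges.
Computing the (4 x 4) cofactor determinant gives 8.

8


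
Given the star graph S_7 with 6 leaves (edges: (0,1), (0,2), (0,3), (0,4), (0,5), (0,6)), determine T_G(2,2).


A star on 7 vertices is a tree with 6 edges.
T(x,y) = x^(6) for any tree.
T(2,2) = 2^6 = 64.

64


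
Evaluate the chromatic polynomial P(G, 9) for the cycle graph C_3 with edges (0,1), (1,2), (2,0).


P(C_3, k) = (k-1)^3 + (-1)^3*(k-1).
P(9) = (8)^3 - 8
= 512 - 8 = 504.

504


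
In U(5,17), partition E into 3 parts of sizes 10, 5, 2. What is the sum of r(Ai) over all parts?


r(Ai) = min(|Ai|, 5) for each part.
Sum = min(10,5) + min(5,5) + min(2,5)
    = 5 + 5 + 2
    = 12.

12


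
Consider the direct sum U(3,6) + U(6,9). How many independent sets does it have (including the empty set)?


For a direct sum, |I(M1+M2)| = |I(M1)| * |I(M2)|.
|I(U(3,6))| = sum C(6,k) for k=0..3 = 42.
|I(U(6,9))| = sum C(9,k) for k=0..6 = 466.
Total = 42 * 466 = 19572.

19572


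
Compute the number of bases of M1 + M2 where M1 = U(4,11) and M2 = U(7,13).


Bases of a direct sum M1 + M2: |B| = |B(M1)| * |B(M2)|.
|B(U(4,11))| = C(11,4) = 330.
|B(U(7,13))| = C(13,7) = 1716.
Total bases = 330 * 1716 = 566280.

566280


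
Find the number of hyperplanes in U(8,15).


Hyperplanes of U(8,15) are flats of rank 7.
In a uniform matroid, these are exactly the (7)-element subsets.
Count = (15 choose 7) = 6435.

6435


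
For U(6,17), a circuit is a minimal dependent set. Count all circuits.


In U(6,17), circuits are the (7)-element subsets.
Any set of 7 elements is dependent, and removing any one element gives
an independent set of size 6, so it is a minimal dependent set.
Number of circuits = C(17,7) = 19448.

19448


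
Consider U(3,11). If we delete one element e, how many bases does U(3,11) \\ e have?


Deleting e from U(3,11) gives U(3,10) since n > r.
Bases of U(3,10) = C(10,3) = 10! / (3! * 7!) = 120.

120


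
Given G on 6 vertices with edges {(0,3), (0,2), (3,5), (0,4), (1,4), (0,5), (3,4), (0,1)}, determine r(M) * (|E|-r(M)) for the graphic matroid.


r(M) = |V| - c = 6 - 1 = 5.
nullity = |E| - r(M) = 8 - 5 = 3.
Product = 5 * 3 = 15.

15


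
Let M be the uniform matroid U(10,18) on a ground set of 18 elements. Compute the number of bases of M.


Bases of U(10,18) are all 10-element subsets of the 18-element ground set.
Number of bases = C(18,10).
C(18,10) = 18! / (10! * 8!) = 43758.

43758


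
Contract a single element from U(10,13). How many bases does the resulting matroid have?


Contracting e from U(10,13) gives U(9,12).
Bases of U(9,12) = C(12,9) = 12! / (9! * 3!) = 220.

220


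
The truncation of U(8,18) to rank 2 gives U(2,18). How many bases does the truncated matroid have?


Truncating U(8,18) to rank 2 gives U(2,18).
Bases of U(2,18) are all 2-element subsets of 18 elements.
Number of bases = C(18,2) = 18! / (2! * 16!) = 153.

153


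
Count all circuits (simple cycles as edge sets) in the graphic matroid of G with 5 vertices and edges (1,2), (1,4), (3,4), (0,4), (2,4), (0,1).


A circuit in a graphic matroid = edge set of a simple cycle.
G has 5 vertices and 6 edges.
Enumerating all minimal edge subsets forming cycles...
Total circuits found: 3.

3


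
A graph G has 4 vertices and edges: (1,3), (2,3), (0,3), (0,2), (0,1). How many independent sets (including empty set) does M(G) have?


An independent set in a graphic matroid is an acyclic edge subset.
G has 4 vertices and 5 edges.
Enumerate all 2^5 = 32 subsets, checking for acyclicity.
Total independent sets = 24.

24


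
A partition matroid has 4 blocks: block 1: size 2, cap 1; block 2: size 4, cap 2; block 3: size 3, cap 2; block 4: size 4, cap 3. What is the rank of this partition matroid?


Rank of a partition matroid = sum of min(|Si|, ci) for each block.
= min(2,1) + min(4,2) + min(3,2) + min(4,3)
= 1 + 2 + 2 + 3
= 8.

8


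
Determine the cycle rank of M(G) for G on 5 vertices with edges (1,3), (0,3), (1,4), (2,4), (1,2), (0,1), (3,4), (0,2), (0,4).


Cycle rank (nullity) = |E| - r(M) = |E| - (|V| - c).
|E| = 9, |V| = 5, c = 1.
Nullity = 9 - (5 - 1) = 9 - 4 = 5.

5


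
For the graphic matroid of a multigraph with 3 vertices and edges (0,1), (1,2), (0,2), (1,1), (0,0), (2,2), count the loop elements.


In a graphic matroid, a loop is a self-loop edge (u,u) with rank 0.
Examining all 6 edges for self-loops...
Self-loops found: (1,1), (0,0), (2,2)
Number of loops = 3.

3


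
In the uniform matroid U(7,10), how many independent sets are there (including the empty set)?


Independent sets of U(7,10) are all subsets of size <= 7.
Count = C(10,0) + C(10,1) + C(10,2) + C(10,3) + C(10,4) + C(10,5) + C(10,6) + C(10,7)
     = 1 + 10 + 45 + 120 + 210 + 252 + 210 + 120
     = 968.

968


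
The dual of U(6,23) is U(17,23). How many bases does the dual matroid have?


The dual of U(r,n) is U(n-r, n) = U(17,23).
Bases of U(17,23) are all (17)-element subsets.
|B(M*)| = C(23,17) = 23! / (17! * 6!) = 100947.

100947


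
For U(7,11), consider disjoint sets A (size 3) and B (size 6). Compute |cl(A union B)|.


|A union B| = 3 + 6 = 9 (disjoint).
In U(7,11), cl(S) = S if |S| < 7, else cl(S) = E.
Since 9 >= 7, cl(A union B) = E.
|cl(A union B)| = 11.

11


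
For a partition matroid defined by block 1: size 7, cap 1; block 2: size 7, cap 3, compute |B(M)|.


A basis picks exactly ci elements from block i.
Number of bases = product of C(|Si|, ci).
= C(7,1) * C(7,3)
= 7 * 35
= 245.

245


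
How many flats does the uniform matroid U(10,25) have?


Flats of U(10,25): every subset of size < 10 is a flat, plus E itself.
Count = (25 choose 0) + (25 choose 1) + (25 choose 2) + (25 choose 3) + (25 choose 4) + (25 choose 5) + (25 choose 6) + (25 choose 7) + (25 choose 8) + (25 choose 9) + 1
     = 1 + 25 + 300 + 2300 + 12650 + 53130 + 177100 + 480700 + 1081575 + 2042975 + 1
     = 3850757.

3850757


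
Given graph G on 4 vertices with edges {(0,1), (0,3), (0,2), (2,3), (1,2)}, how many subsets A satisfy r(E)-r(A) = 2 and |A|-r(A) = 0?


R(x,y) = sum over A in 2^E of x^(r(E)-r(A)) * y^(|A|-r(A)).
G has 4 vertices, 5 edges. r(E) = 3.
Enumerate all 2^5 = 32 subsets.
Count subsets with r(E)-r(A)=2 and |A|-r(A)=0: 5.

5


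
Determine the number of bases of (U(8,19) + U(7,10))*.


(M1+M2)* = M1* + M2*.
M1* = U(11,19), bases: C(19,11) = 75582.
M2* = U(3,10), bases: C(10,3) = 120.
|B(M*)| = 75582 * 120 = 9069840.

9069840


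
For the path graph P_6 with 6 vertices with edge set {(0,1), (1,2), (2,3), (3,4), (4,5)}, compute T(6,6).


A path on 6 vertices is a tree with 5 edges.
T(x,y) = x^(5) for any tree.
T(6,6) = 6^5 = 7776.

7776


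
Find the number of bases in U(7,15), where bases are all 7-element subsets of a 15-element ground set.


Bases of U(7,15) are all 7-element subsets of the 15-element ground set.
Number of bases = C(15,7).
(15 choose 7) = 6435.

6435


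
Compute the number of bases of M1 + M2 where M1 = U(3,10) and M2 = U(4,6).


Bases of a direct sum M1 + M2: |B| = |B(M1)| * |B(M2)|.
|B(U(3,10))| = C(10,3) = 120.
|B(U(4,6))| = C(6,4) = 15.
Total bases = 120 * 15 = 1800.

1800


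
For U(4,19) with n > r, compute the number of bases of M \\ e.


Deleting e from U(4,19) gives U(4,18) since n > r.
Bases of U(4,18) = (18 choose 4) = 3060.

3060


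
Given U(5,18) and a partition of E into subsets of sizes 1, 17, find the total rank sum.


r(Ai) = min(|Ai|, 5) for each part.
Sum = min(1,5) + min(17,5)
    = 1 + 5
    = 6.

6


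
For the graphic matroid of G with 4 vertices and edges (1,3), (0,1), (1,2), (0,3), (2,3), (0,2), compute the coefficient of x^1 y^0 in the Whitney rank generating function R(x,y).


R(x,y) = sum over A in 2^E of x^(r(E)-r(A)) * y^(|A|-r(A)).
G has 4 vertices, 6 edges. r(E) = 3.
Enumerate all 2^6 = 64 subsets.
Count subsets with r(E)-r(A)=1 and |A|-r(A)=0: 15.

15


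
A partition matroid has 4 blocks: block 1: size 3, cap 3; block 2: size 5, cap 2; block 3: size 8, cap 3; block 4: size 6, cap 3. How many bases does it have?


A basis picks exactly ci elements from block i.
Number of bases = product of C(|Si|, ci).
= C(3,3) * C(5,2) * C(8,3) * C(6,3)
= 1 * 10 * 56 * 20
= 11200.

11200


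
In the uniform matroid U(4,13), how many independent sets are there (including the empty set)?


Independent sets of U(4,13) are all subsets of size <= 4.
Count = C(13,0) + C(13,1) + C(13,2) + C(13,3) + C(13,4)
     = 1 + 13 + 78 + 286 + 715
     = 1093.

1093


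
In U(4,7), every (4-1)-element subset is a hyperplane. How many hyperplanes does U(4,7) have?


Hyperplanes of U(4,7) are flats of rank 3.
In a uniform matroid, these are exactly the (3)-element subsets.
Count = C(7,3) = 7! / (3! * 4!) = 35.

35


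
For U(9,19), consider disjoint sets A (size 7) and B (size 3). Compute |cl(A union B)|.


|A union B| = 7 + 3 = 10 (disjoint).
In U(9,19), cl(S) = S if |S| < 9, else cl(S) = E.
Since 10 >= 9, cl(A union B) = E.
|cl(A union B)| = 19.

19


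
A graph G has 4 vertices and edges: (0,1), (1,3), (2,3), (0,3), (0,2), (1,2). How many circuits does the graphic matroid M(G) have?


A circuit in a graphic matroid = edge set of a simple cycle.
G has 4 vertices and 6 edges.
Enumerating all minimal edge subsets forming cycles...
Total circuits found: 7.

7


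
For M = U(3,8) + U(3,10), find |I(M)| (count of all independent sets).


For a direct sum, |I(M1+M2)| = |I(M1)| * |I(M2)|.
|I(U(3,8))| = sum C(8,k) for k=0..3 = 93.
|I(U(3,10))| = sum C(10,k) for k=0..3 = 176.
Total = 93 * 176 = 16368.

16368


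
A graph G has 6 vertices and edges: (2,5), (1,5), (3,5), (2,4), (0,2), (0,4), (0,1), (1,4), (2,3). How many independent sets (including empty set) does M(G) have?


An independent set in a graphic matroid is an acyclic edge subset.
G has 6 vertices and 9 edges.
Enumerate all 2^9 = 512 subsets, checking for acyclicity.
Total independent sets = 296.

296


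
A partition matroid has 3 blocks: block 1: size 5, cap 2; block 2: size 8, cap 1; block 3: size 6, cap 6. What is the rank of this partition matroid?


Rank of a partition matroid = sum of min(|Si|, ci) for each block.
= min(5,2) + min(8,1) + min(6,6)
= 2 + 1 + 6
= 9.

9


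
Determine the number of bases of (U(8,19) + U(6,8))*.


(M1+M2)* = M1* + M2*.
M1* = U(11,19), bases: C(19,11) = 75582.
M2* = U(2,8), bases: C(8,2) = 28.
|B(M*)| = 75582 * 28 = 2116296.

2116296


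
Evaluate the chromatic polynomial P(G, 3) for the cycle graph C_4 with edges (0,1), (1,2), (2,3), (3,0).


P(C_4, k) = (k-1)^4 + (-1)^4*(k-1).
P(3) = (2)^4 + 2
= 16 + 2 = 18.

18


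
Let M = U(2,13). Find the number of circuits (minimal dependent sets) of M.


In U(2,13), circuits are the (3)-element subsets.
Any set of 3 elements is dependent, and removing any one element gives
an independent set of size 2, so it is a minimal dependent set.
Number of circuits = C(13,3) = (13 * 12 * 11) / (1 * 2 * 3) = 286.

286


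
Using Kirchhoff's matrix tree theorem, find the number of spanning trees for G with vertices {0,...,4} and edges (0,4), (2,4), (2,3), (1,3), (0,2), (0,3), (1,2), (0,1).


By Kirchhoff's matrix tree theorem, the number of spanning trees equals
the determinant of any cofactor of the Laplacian matrix L.
G has 5 vertices and 8 edges.
Computing the (4 x 4) cofactor determinant gives 40.

40


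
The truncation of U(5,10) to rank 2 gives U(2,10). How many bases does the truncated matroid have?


Truncating U(5,10) to rank 2 gives U(2,10).
Bases of U(2,10) are all 2-element subsets of 10 elements.
Number of bases = C(10,2) = 10! / (2! * 8!) = 45.

45


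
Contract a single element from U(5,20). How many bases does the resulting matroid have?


Contracting e from U(5,20) gives U(4,19).
Bases of U(4,19) = C(19,4) = 19! / (4! * 15!) = 3876.

3876


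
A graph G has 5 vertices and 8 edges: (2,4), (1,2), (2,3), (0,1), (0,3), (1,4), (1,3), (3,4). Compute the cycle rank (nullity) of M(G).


Cycle rank (nullity) = |E| - r(M) = |E| - (|V| - c).
|E| = 8, |V| = 5, c = 1.
Nullity = 8 - (5 - 1) = 8 - 4 = 4.

4


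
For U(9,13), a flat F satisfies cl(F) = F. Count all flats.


Flats of U(9,13): every subset of size < 9 is a flat, plus E itself.
Count = (13 choose 0) + (13 choose 1) + (13 choose 2) + (13 choose 3) + (13 choose 4) + (13 choose 5) + (13 choose 6) + (13 choose 7) + (13 choose 8) + 1
     = 1 + 13 + 78 + 286 + 715 + 1287 + 1716 + 1716 + 1287 + 1
     = 7100.

7100


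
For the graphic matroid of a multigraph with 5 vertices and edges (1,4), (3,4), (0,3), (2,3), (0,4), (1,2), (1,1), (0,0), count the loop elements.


In a graphic matroid, a loop is a self-loop edge (u,u) with rank 0.
Examining all 8 edges for self-loops...
Self-loops found: (1,1), (0,0)
Number of loops = 2.

2


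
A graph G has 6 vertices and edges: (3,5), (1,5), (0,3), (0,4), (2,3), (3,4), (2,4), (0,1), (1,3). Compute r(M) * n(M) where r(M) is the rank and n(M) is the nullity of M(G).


r(M) = |V| - c = 6 - 1 = 5.
nullity = |E| - r(M) = 9 - 5 = 4.
Product = 5 * 4 = 20.

20


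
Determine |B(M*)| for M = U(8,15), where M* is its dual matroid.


The dual of U(r,n) is U(n-r, n) = U(7,15).
Bases of U(7,15) are all (7)-element subsets.
|B(M*)| = C(15,7) = 6435.

6435


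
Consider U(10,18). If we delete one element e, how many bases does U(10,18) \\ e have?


Deleting e from U(10,18) gives U(10,17) since n > r.
Bases of U(10,17) = C(17,10) = 19448.

19448


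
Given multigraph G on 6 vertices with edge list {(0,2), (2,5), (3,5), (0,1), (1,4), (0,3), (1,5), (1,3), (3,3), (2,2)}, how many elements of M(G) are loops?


In a graphic matroid, a loop is a self-loop edge (u,u) with rank 0.
Examining all 10 edges for self-loops...
Self-loops found: (3,3), (2,2)
Number of loops = 2.

2


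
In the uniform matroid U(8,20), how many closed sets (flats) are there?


Flats of U(8,20): every subset of size < 8 is a flat, plus E itself.
Count = C(20,0) + C(20,1) + C(20,2) + C(20,3) + C(20,4) + C(20,5) + C(20,6) + C(20,7) + 1
     = 1 + 20 + 190 + 1140 + 4845 + 15504 + 38760 + 77520 + 1
     = 137981.

137981


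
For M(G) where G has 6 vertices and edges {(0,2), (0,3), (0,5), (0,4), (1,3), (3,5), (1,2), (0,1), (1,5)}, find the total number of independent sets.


An independent set in a graphic matroid is an acyclic edge subset.
G has 6 vertices and 9 edges.
Enumerate all 2^9 = 512 subsets, checking for acyclicity.
Total independent sets = 256.

256


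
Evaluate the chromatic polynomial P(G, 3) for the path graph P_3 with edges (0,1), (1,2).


P(P_3, k) = k * (k-1)^(2).
P(3) = 3 * 2^2 = 3 * 4 = 12.

12


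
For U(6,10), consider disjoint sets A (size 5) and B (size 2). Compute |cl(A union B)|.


|A union B| = 5 + 2 = 7 (disjoint).
In U(6,10), cl(S) = S if |S| < 6, else cl(S) = E.
Since 7 >= 6, cl(A union B) = E.
|cl(A union B)| = 10.

10


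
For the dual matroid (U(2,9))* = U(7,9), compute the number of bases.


The dual of U(r,n) is U(n-r, n) = U(7,9).
Bases of U(7,9) are all (7)-element subsets.
|B(M*)| = C(9,7) = 36.

36


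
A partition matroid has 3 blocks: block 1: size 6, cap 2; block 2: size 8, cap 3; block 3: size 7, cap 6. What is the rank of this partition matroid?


Rank of a partition matroid = sum of min(|Si|, ci) for each block.
= min(6,2) + min(8,3) + min(7,6)
= 2 + 3 + 6
= 11.

11


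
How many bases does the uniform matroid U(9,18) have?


Bases of U(9,18) are all 9-element subsets of the 18-element ground set.
Number of bases = C(18,9).
C(18,9) = 18! / (9! * 9!) = 48620.

48620


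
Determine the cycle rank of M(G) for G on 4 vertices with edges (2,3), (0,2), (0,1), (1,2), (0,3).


Cycle rank (nullity) = |E| - r(M) = |E| - (|V| - c).
|E| = 5, |V| = 4, c = 1.
Nullity = 5 - (4 - 1) = 5 - 3 = 2.

2


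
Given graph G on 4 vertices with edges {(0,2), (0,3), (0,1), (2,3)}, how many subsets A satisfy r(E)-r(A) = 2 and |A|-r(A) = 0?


R(x,y) = sum over A in 2^E of x^(r(E)-r(A)) * y^(|A|-r(A)).
G has 4 vertices, 4 edges. r(E) = 3.
Enumerate all 2^4 = 16 subsets.
Count subsets with r(E)-r(A)=2 and |A|-r(A)=0: 4.

4


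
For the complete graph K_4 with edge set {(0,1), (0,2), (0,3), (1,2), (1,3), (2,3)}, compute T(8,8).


T(K_4; x,y) = x^3 + 3x^2 + 4xy + 2x + y^3 + 3y^2 + 2y.
Substituting x=8, y=8:
= 512 + 192 + 256 + 16 + 512 + 192 + 16
= 1696.

1696


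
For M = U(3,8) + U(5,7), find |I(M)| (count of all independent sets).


For a direct sum, |I(M1+M2)| = |I(M1)| * |I(M2)|.
|I(U(3,8))| = sum C(8,k) for k=0..3 = 93.
|I(U(5,7))| = sum C(7,k) for k=0..5 = 120.
Total = 93 * 120 = 11160.

11160


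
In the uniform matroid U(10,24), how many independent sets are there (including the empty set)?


Independent sets of U(10,24) are all subsets of size <= 10.
Count = (24 choose 0) + (24 choose 1) + (24 choose 2) + (24 choose 3) + (24 choose 4) + (24 choose 5) + (24 choose 6) + (24 choose 7) + (24 choose 8) + (24 choose 9) + (24 choose 10)
     = 1 + 24 + 276 + 2024 + 10626 + 42504 + 134596 + 346104 + 735471 + 1307504 + 1961256
     = 4540386.

4540386


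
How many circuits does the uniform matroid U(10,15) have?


In U(10,15), circuits are the (11)-element subsets.
Any set of 11 elements is dependent, and removing any one element gives
an independent set of size 10, so it is a minimal dependent set.
Number of circuits = C(15,11) = 1365.

1365


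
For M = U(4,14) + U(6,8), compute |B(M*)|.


(M1+M2)* = M1* + M2*.
M1* = U(10,14), bases: C(14,10) = 1001.
M2* = U(2,8), bases: C(8,2) = 28.
|B(M*)| = 1001 * 28 = 28028.

28028


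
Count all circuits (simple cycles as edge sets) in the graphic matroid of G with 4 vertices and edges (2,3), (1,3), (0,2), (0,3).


A circuit in a graphic matroid = edge set of a simple cycle.
G has 4 vertices and 4 edges.
Enumerating all minimal edge subsets forming cycles...
Total circuits found: 1.

1


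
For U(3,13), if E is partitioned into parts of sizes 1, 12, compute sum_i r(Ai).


r(Ai) = min(|Ai|, 3) for each part.
Sum = min(1,3) + min(12,3)
    = 1 + 3
    = 4.

4


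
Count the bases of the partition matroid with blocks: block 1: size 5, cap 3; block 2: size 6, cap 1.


A basis picks exactly ci elements from block i.
Number of bases = product of C(|Si|, ci).
= C(5,3) * C(6,1)
= 10 * 6
= 60.

60


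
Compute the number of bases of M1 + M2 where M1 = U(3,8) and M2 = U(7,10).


Bases of a direct sum M1 + M2: |B| = |B(M1)| * |B(M2)|.
|B(U(3,8))| = C(8,3) = 56.
|B(U(7,10))| = C(10,7) = 120.
Total bases = 56 * 120 = 6720.

6720


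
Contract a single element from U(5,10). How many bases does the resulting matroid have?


Contracting e from U(5,10) gives U(4,9).
Bases of U(4,9) = (9 choose 4) = 126.

126


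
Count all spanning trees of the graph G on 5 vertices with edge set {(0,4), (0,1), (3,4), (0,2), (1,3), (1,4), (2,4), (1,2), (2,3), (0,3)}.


By Kirchhoff's matrix tree theorem, the number of spanning trees equals
the determinant of any cofactor of the Laplacian matrix L.
G has 5 vertices and 10 edges.
Computing the (4 x 4) cofactor determinant gives 125.

125


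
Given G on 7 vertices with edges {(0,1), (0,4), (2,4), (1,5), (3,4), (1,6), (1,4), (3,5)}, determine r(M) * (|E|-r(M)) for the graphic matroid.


r(M) = |V| - c = 7 - 1 = 6.
nullity = |E| - r(M) = 8 - 6 = 2.
Product = 6 * 2 = 12.

12


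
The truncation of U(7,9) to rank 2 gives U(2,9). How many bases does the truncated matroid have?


Truncating U(7,9) to rank 2 gives U(2,9).
Bases of U(2,9) are all 2-element subsets of 9 elements.
Number of bases = C(9,2) = 9! / (2! * 7!) = 36.

36


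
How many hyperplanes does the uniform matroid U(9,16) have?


Hyperplanes of U(9,16) are flats of rank 8.
In a uniform matroid, these are exactly the (8)-element subsets.
Count = (16 choose 8) = 12870.

12870


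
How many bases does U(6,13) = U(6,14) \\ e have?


Deleting e from U(6,14) gives U(6,13) since n > r.
Bases of U(6,13) = (13 choose 6) = 1716.

1716


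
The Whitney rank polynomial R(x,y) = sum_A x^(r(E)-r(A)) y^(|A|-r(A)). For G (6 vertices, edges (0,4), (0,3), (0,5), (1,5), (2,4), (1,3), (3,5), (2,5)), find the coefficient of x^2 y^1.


R(x,y) = sum over A in 2^E of x^(r(E)-r(A)) * y^(|A|-r(A)).
G has 6 vertices, 8 edges. r(E) = 5.
Enumerate all 2^8 = 256 subsets.
Count subsets with r(E)-r(A)=2 and |A|-r(A)=1: 12.

12


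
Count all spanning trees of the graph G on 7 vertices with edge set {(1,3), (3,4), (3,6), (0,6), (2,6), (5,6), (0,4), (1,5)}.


By Kirchhoff's matrix tree theorem, the number of spanning trees equals
the determinant of any cofactor of the Laplacian matrix L.
G has 7 vertices and 8 edges.
Computing the (6 x 6) cofactor determinant gives 15.

15


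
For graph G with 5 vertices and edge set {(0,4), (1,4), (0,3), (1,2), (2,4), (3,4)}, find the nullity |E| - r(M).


Cycle rank (nullity) = |E| - r(M) = |E| - (|V| - c).
|E| = 6, |V| = 5, c = 1.
Nullity = 6 - (5 - 1) = 6 - 4 = 2.

2


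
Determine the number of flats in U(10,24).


Flats of U(10,24): every subset of size < 10 is a flat, plus E itself.
Count = (24 choose 0) + (24 choose 1) + (24 choose 2) + (24 choose 3) + (24 choose 4) + (24 choose 5) + (24 choose 6) + (24 choose 7) + (24 choose 8) + (24 choose 9) + 1
     = 1 + 24 + 276 + 2024 + 10626 + 42504 + 134596 + 346104 + 735471 + 1307504 + 1
     = 2579131.

2579131


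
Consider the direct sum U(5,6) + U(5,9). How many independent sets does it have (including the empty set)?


For a direct sum, |I(M1+M2)| = |I(M1)| * |I(M2)|.
|I(U(5,6))| = sum C(6,k) for k=0..5 = 63.
|I(U(5,9))| = sum C(9,k) for k=0..5 = 382.
Total = 63 * 382 = 24066.

24066


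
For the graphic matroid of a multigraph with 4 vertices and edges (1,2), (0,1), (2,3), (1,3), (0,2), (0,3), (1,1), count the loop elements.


In a graphic matroid, a loop is a self-loop edge (u,u) with rank 0.
Examining all 7 edges for self-loops...
Self-loops found: (1,1)
Number of loops = 1.

1


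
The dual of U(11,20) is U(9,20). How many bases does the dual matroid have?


The dual of U(r,n) is U(n-r, n) = U(9,20).
Bases of U(9,20) are all (9)-element subsets.
|B(M*)| = C(20,9) = 20! / (9! * 11!) = 167960.

167960


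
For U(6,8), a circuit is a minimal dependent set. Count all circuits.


In U(6,8), circuits are the (7)-element subsets.
Any set of 7 elements is dependent, and removing any one element gives
an independent set of size 6, so it is a minimal dependent set.
Number of circuits = (8 choose 7) = 8.

8


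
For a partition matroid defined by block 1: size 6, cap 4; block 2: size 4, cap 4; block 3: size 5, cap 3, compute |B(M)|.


A basis picks exactly ci elements from block i.
Number of bases = product of C(|Si|, ci).
= C(6,4) * C(4,4) * C(5,3)
= 15 * 1 * 10
= 150.

150


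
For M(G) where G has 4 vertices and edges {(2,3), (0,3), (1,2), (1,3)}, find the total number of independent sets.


An independent set in a graphic matroid is an acyclic edge subset.
G has 4 vertices and 4 edges.
Enumerate all 2^4 = 16 subsets, checking for acyclicity.
Total independent sets = 14.

14


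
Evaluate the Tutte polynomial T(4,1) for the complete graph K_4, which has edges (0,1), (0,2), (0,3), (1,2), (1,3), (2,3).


T(K_4; x,y) = x^3 + 3x^2 + 4xy + 2x + y^3 + 3y^2 + 2y.
Substituting x=4, y=1:
= 64 + 48 + 16 + 8 + 1 + 3 + 2
= 142.

142


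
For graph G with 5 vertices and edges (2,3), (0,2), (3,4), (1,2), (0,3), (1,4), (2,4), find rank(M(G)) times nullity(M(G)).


r(M) = |V| - c = 5 - 1 = 4.
nullity = |E| - r(M) = 7 - 4 = 3.
Product = 4 * 3 = 12.

12
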